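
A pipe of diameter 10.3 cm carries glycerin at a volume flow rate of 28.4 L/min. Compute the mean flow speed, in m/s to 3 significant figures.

Q = 28.4 L/min = 0.000473 m³/s.
v = Q/A = 0.000473 / 0.00833 = 0.0568 m/s.

v = 0.0568 m/s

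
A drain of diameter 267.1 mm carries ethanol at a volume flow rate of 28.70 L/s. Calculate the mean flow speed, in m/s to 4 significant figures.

v = 0.5122 m/s

Q = 28.70 L/s = 0.02870 m³/s.
v = Q/A = 0.02870 / 0.05603 = 0.5122 m/s.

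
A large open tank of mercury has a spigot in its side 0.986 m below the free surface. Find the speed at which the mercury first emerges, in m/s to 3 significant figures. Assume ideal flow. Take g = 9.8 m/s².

With the surface at rest and both surface and jet at atmospheric pressure, Bernoulli gives ρg h = ½ρv², so v = √(2gh) = √(2·9.8·0.986) = 4.40 m/s.

v ≈ 4.40 m/s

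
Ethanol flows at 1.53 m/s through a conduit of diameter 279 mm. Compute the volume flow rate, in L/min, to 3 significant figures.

Q = A·v = 0.0611 m² × 1.53 m/s = 0.0935 m³/s.
Converting: 0.0935 m³/s × 60000 = 5610 L/min.

Q = 5610 L/min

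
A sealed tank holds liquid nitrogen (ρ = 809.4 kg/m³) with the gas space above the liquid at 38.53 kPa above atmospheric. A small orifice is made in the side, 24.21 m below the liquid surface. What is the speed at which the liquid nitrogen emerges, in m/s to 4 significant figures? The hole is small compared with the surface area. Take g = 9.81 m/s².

v = 23.88 m/s

Take point 1 at the surface (v₁ ≈ 0) and point 2 at the hole (at atmospheric pressure). Bernoulli: P₁ + ρg h = P_atm + ½ρv₂².
With P₁ − P_atm = 38530 Pa, v₂ = √(2gh + 2ΔP/ρ) = √(2·9.81·24.21 + 2·38530/809.4) = 23.88 m/s.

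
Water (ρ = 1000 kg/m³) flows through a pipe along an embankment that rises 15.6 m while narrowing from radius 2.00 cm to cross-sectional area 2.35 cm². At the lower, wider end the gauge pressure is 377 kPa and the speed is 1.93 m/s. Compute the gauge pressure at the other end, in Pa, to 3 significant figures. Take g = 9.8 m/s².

P₂ ≈ 173000 Pa

The volume flow rate is constant, so v₂ = (A₁/A₂)v₁ = (12.6/2.35)·1.93 = 10.3 m/s.
Applying Bernoulli between the two ends and solving for P₂: P₂ = P₁ + ½ρ(v₁² − v₂²) − ρgΔh.
P₂ = 377000 + ½·1000·(1.93² − 10.3²) − 1000·9.8·(+15.6) = 377000 + (-51400) − (153000) = 173000 Pa.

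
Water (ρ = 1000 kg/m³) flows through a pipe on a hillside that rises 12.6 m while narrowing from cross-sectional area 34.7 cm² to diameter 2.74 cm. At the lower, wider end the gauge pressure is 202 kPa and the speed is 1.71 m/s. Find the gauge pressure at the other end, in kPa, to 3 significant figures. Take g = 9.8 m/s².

P₂ ≈ 29.3 kPa

Mass conservation (A₁v₁ = A₂v₂) gives v₂ = 1.71 × 34.7/5.90 = 10.1 m/s.
Energy conservation along the streamline gives P₂ = P₁ − ½ρ(v₂² − v₁²) − ρg(h₂ − h₁).
P₂ = 202000 + ½·1000·(1.71² − 10.1²) − 1000·9.8·(+12.6) = 202000 + (-49200) − (123000) = 29300 Pa.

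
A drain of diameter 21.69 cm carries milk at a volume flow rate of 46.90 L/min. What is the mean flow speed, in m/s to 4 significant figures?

v ≈ 0.02115 m/s

Q = 46.90 L/min = 0.0007817 m³/s.
v = Q/A = 0.0007817 / 0.03695 = 0.02115 m/s.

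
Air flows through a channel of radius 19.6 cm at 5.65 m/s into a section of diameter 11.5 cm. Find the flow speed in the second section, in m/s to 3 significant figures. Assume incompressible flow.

The volume flow rate is constant, so v₂ = (A₁/A₂)v₁ = (1210/104)·5.65 = 65.6 m/s.

v₂ = 65.6 m/s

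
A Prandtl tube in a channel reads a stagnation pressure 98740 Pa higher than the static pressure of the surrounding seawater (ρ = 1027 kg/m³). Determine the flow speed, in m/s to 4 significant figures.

13.87 m/s

At the stagnation point the flow is brought to rest, so Bernoulli gives P_stag − P_static = ½ρv².
v = √(2ΔP/ρ) = √(2·98740/1027) = 13.87 m/s.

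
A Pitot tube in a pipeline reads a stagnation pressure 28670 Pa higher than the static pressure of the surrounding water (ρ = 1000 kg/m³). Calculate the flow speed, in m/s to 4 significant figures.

v ≈ 7.572 m/s

The dynamic pressure equals the rise in static pressure at the stagnation point: ΔP = ½ρv².
v = √(2ΔP/ρ) = √(2·28670/1000) = 7.572 m/s.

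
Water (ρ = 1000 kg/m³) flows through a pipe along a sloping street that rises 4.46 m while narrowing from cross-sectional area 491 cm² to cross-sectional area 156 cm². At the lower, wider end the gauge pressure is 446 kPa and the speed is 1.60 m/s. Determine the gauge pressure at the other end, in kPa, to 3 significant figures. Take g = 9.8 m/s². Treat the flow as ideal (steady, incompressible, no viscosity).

By continuity, v₂ = v₁·A₁/A₂ = 1.60·(491/156) = 5.04 m/s.
Energy conservation along the streamline gives P₂ = P₁ − ½ρ(v₂² − v₁²) − ρg(h₂ − h₁).
P₂ = 446000 + ½·1000·(1.60² − 5.04²) − 1000·9.8·(+4.46) = 446000 + (-11400) − (43700) = 391000 Pa.

391 kPa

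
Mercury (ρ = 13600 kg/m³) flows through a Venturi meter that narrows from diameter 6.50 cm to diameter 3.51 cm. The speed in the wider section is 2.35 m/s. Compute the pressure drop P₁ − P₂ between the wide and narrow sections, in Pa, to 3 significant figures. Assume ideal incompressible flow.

The volume flow rate is constant, so v₂ = (A₁/A₂)v₁ = (33.2/9.68)·2.35 = 8.06 m/s.
Bernoulli (h₁ = h₂): P₁ − P₂ = ½ρ(v₂² − v₁²).
P₁ − P₂ = ½·13600·(8.06² − 2.35²) = ½·13600·59.4 = 404000 Pa.

ΔP = 404000 Pa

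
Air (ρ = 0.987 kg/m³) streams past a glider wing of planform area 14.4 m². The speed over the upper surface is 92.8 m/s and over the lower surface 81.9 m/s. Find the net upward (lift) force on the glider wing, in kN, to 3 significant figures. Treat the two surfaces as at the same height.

The faster flow above has the lower pressure; Bernoulli (same height) gives ΔP = ½ρ(v_up² − v_low²).
ΔP = ½·0.987·(92.8² − 81.9²) = 940 Pa.
Lift = ΔP · A = 940 × 14.4 = 13500 N.

F ≈ 13.5 kN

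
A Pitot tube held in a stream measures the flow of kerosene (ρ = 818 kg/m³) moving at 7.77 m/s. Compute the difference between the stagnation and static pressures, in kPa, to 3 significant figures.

24.7 kPa

Bernoulli between the free stream and the stagnation point: ½ρv² = P_stag − P_static.
ΔP = ½·818·7.77² = 24700 Pa.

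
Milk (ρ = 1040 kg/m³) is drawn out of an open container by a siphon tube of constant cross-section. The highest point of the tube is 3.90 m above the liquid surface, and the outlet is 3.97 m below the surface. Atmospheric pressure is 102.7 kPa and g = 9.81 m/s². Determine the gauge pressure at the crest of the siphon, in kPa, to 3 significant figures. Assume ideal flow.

From the surface to the outlet (both open to atmosphere, surface at rest): v = √(2g·h_out) = √(2·9.81·3.97) = 8.83 m/s.
The bore is uniform, so the speed at the crest is the same v. Bernoulli surface→crest: P_atm = P_top + ½ρv² + ρg·h_top.
P_top = 102700 − ½·1040·8.83² − 1040·9.81·3.90 = 22400 Pa. So P_gauge = P_top − P_atm = -80300 Pa.

P_gauge ≈ -80.3 kPa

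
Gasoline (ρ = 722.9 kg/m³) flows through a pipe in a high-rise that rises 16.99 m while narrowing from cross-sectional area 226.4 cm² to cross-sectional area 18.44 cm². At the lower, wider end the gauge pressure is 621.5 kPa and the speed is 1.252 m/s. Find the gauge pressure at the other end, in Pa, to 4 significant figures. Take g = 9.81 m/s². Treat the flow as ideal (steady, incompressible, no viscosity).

P₂ ≈ 416200 Pa

Mass conservation (A₁v₁ = A₂v₂) gives v₂ = 1.252 × 226.4/18.44 = 15.37 m/s.
Energy conservation along the streamline gives P₂ = P₁ − ½ρ(v₂² − v₁²) − ρg(h₂ − h₁).
P₂ = 621500 + ½·722.9·(1.252² − 15.37²) − 722.9·9.81·(+16.99) = 621500 + (-84840) − (120500) = 416200 Pa.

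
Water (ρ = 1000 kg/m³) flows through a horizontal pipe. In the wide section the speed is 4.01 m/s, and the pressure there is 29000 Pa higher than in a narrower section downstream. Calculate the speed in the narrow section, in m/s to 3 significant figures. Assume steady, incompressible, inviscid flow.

With h₁ = h₂, rearranging Bernoulli gives v₂ = √(v₁² + 2ΔP/ρ).
v₂ = √(4.01² + 2·29000/1000) = √(16.1 + 58.0) = 8.61 m/s.

8.61 m/s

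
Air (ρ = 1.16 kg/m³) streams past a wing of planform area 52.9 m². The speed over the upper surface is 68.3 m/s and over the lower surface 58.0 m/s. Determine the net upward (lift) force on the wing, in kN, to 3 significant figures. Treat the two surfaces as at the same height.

F ≈ 39.9 kN

The faster flow above has the lower pressure; Bernoulli (same height) gives ΔP = ½ρ(v_up² − v_low²).
ΔP = ½·1.16·(68.3² − 58.0²) = 755 Pa.
Lift = ΔP · A = 755 × 52.9 = 39900 N.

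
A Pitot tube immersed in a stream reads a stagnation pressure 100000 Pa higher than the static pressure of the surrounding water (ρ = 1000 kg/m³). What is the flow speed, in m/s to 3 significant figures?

The dynamic pressure equals the rise in static pressure at the stagnation point: ΔP = ½ρv².
v = √(2ΔP/ρ) = √(2·100000/1000) = 14.1 m/s.

v ≈ 14.1 m/s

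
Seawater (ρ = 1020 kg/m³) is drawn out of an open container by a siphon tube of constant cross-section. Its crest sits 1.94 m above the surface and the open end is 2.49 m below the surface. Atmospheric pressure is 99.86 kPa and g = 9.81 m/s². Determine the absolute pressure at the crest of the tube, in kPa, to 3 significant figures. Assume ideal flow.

55.5 kPa

Bernoulli surface→outlet gives ½v² = g·h_out, so v = √(2·9.81·2.49) = 6.99 m/s.
The bore is uniform, so the speed at the crest is the same v. Bernoulli surface→crest: P_atm = P_top + ½ρv² + ρg·h_top.
P_top = 99860 − ½·1020·6.99² − 1020·9.81·1.94 = 55500 Pa.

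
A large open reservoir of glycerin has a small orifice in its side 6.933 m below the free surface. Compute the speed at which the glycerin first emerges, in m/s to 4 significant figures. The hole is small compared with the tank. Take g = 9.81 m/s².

The surface is effectively still and both ends are open, so ½v² = gh and v = √(2·9.81·6.933) = 11.66 m/s.

v ≈ 11.66 m/s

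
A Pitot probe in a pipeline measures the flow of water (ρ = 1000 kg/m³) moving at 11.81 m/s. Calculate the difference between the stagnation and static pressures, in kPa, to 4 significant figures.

Bernoulli between the free stream and the stagnation point: ½ρv² = P_stag − P_static.
ΔP = ½·1000·11.81² = 69740 Pa.

ΔP = 69.74 kPa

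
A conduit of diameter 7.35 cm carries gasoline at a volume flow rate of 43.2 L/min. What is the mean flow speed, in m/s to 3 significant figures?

v ≈ 0.170 m/s

Q = 43.2 L/min = 0.000720 m³/s.
v = Q/A = 0.000720 / 0.00424 = 0.170 m/s.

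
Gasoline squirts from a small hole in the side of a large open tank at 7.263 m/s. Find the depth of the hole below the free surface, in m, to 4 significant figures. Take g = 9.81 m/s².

Torricelli: v = √(2gh), so h = v²/(2g).
h = 7.263²/(2·9.81) = 52.75/19.62 = 2.689 m.

2.689 m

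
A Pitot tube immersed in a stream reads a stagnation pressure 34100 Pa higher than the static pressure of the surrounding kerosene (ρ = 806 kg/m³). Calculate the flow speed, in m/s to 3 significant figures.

The dynamic pressure equals the rise in static pressure at the stagnation point: ΔP = ½ρv².
v = √(2ΔP/ρ) = √(2·34100/806) = 9.20 m/s.

9.20 m/s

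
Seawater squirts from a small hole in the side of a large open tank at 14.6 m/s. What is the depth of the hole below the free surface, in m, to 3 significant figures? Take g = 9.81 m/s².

Torricelli: v = √(2gh), so h = v²/(2g).
h = 14.6²/(2·9.81) = 213/19.62 = 10.9 m.

h ≈ 10.9 m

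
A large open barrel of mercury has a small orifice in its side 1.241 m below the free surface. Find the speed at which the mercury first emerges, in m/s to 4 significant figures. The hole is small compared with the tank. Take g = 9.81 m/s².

Torricelli's result v = √(2gh) gives v = √(2·9.81·1.241) = 4.934 m/s.

v ≈ 4.934 m/s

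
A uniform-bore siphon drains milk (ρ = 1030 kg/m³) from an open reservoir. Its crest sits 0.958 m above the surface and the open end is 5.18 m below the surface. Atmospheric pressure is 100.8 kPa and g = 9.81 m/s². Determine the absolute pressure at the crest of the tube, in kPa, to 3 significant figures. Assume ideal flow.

From the surface to the outlet (both open to atmosphere, surface at rest): v = √(2g·h_out) = √(2·9.81·5.18) = 10.1 m/s.
With constant cross-section the crest speed equals v; applying Bernoulli from the surface up to the crest, P_top = P_atm − ½ρv² − ρg·h_top.
P_top = 100800 − ½·1030·10.1² − 1030·9.81·0.958 = 38800 Pa.

P_top ≈ 38.8 kPa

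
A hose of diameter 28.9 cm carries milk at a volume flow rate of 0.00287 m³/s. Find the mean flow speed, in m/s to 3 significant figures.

0.0438 m/s

Q = 0.00287 m³/s = 0.00287 m³/s.
v = Q/A = 0.00287 / 0.0656 = 0.0438 m/s.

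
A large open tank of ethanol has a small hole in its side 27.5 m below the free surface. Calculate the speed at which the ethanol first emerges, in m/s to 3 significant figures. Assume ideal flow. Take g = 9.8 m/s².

With the surface at rest and both surface and jet at atmospheric pressure, Bernoulli gives ρg h = ½ρv², so v = √(2gh) = √(2·9.8·27.5) = 23.2 m/s.

v ≈ 23.2 m/s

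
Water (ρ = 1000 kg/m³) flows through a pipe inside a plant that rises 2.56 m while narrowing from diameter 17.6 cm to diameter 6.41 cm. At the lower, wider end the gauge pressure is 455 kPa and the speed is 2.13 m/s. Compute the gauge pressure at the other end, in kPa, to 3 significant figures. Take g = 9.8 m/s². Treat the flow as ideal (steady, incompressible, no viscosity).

P₂ ≈ 303 kPa

Continuity gives A₁v₁ = A₂v₂, so v₂ = (243 cm²)/(32.3 cm²) × 2.13 m/s = 16.1 m/s.
Energy conservation along the streamline gives P₂ = P₁ − ½ρ(v₂² − v₁²) − ρg(h₂ − h₁).
P₂ = 455000 + ½·1000·(2.13² − 16.1²) − 1000·9.8·(+2.56) = 455000 + (-127000) − (25100) = 303000 Pa.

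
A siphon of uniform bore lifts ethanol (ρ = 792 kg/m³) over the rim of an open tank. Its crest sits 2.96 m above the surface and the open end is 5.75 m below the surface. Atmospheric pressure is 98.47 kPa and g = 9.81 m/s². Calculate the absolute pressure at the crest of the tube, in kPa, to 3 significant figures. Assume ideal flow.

P_top ≈ 30.8 kPa

The outlet speed comes from Torricelli: v = √(2g·5.75) = 10.6 m/s.
The bore is uniform, so the speed at the crest is the same v. Bernoulli surface→crest: P_atm = P_top + ½ρv² + ρg·h_top.
P_top = 98470 − ½·792·10.6² − 792·9.81·2.96 = 30800 Pa.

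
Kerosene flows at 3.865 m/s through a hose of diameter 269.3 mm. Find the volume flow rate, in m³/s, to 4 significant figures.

Q ≈ 0.2201 m³/s

Q = A·v = 0.05696 m² × 3.865 m/s = 0.2201 m³/s.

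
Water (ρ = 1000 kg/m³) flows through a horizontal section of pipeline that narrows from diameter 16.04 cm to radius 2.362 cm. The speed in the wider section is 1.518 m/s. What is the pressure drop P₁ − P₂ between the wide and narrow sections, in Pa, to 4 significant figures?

ΔP = 152000 Pa

The volume flow rate is constant, so v₂ = (A₁/A₂)v₁ = (202.1/17.53)·1.518 = 17.50 m/s.
Bernoulli (h₁ = h₂): P₁ − P₂ = ½ρ(v₂² − v₁²).
P₁ − P₂ = ½·1000·(17.50² − 1.518²) = ½·1000·304.0 = 152000 Pa.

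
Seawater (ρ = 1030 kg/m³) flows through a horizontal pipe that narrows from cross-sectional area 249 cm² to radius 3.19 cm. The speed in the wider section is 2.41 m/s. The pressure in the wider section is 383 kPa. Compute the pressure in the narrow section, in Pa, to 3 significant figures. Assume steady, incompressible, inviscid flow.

Continuity gives A₁v₁ = A₂v₂, so v₂ = (249 cm²)/(32.0 cm²) × 2.41 m/s = 18.8 m/s.
With no height change, Bernoulli's equation is P₁ + ½ρv₁² = P₂ + ½ρv₂².
P₂ = P₁ − ½ρ(v₂² − v₁²) = 383000 − ½·1030·(18.8² − 2.41²) = 383000 − 178000 = 205000 Pa.

205000 Pa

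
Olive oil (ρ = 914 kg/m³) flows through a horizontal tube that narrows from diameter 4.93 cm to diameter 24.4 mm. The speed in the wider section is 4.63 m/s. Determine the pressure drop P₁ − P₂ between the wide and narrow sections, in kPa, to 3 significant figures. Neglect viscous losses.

153 kPa

Mass conservation (A₁v₁ = A₂v₂) gives v₂ = 4.63 × 19.1/4.68 = 18.9 m/s.
The pipe is horizontal, so Bernoulli reduces to P₁ + ½ρv₁² = P₂ + ½ρv₂².
P₁ − P₂ = ½·914·(18.9² − 4.63²) = ½·914·336 = 153000 Pa.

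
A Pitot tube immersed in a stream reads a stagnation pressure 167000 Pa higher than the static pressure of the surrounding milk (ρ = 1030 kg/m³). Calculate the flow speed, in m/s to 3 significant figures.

The dynamic pressure equals the rise in static pressure at the stagnation point: ΔP = ½ρv².
v = √(2ΔP/ρ) = √(2·167000/1030) = 18.0 m/s.

v ≈ 18.0 m/s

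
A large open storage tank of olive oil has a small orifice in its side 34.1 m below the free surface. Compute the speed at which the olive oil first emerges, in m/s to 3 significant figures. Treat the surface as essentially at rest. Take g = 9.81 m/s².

Torricelli's result v = √(2gh) gives v = √(2·9.81·34.1) = 25.9 m/s.

v ≈ 25.9 m/s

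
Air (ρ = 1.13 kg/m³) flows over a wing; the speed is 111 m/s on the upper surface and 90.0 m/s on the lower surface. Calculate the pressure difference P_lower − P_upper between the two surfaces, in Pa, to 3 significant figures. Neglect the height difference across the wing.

With negligible Δh, P + ½ρv² is constant, so P_low − P_up = ½ρ(v_up² − v_low²).
ΔP = ½·1.13·(111² − 90.0²) = 2380 Pa.

2380 Pa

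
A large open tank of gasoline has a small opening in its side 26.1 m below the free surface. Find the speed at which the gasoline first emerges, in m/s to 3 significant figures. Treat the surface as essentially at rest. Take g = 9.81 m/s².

Bernoulli from surface to hole (P equal, v_surface ≈ 0): v = √(2gh) = √(2×9.81×26.1) = 22.6 m/s.

v = 22.6 m/s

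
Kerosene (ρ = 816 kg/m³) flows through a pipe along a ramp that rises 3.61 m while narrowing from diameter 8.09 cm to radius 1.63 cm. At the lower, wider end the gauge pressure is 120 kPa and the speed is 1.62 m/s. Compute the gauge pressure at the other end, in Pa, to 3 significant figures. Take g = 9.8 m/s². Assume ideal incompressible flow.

51600 Pa

Mass conservation (A₁v₁ = A₂v₂) gives v₂ = 1.62 × 51.4/8.35 = 9.98 m/s.
Applying Bernoulli between the two ends and solving for P₂: P₂ = P₁ + ½ρ(v₁² − v₂²) − ρgΔh.
P₂ = 120000 + ½·816·(1.62² − 9.98²) − 816·9.8·(+3.61) = 120000 + (-39500) − (28900) = 51600 Pa.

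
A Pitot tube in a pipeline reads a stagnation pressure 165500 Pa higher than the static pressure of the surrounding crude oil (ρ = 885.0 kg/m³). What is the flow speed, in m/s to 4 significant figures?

The dynamic pressure equals the rise in static pressure at the stagnation point: ΔP = ½ρv².
v = √(2ΔP/ρ) = √(2·165500/885.0) = 19.34 m/s.

19.34 m/s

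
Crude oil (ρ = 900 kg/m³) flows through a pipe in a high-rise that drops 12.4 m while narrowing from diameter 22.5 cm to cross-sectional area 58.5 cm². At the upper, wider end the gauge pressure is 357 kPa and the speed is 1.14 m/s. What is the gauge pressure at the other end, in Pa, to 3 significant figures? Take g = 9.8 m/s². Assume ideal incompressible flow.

440000 Pa

By continuity, v₂ = v₁·A₁/A₂ = 1.14·(398/58.5) = 7.75 m/s.
Energy conservation along the streamline gives P₂ = P₁ − ½ρ(v₂² − v₁²) − ρg(h₂ − h₁).
P₂ = 357000 + ½·900·(1.14² − 7.75²) − 900·9.8·(−12.4) = 357000 + (-26400) − (-109000) = 440000 Pa.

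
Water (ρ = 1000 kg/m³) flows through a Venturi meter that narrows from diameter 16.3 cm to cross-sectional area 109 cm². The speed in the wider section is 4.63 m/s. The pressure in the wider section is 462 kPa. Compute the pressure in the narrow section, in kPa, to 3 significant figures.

433 kPa

Continuity gives A₁v₁ = A₂v₂, so v₂ = (209 cm²)/(109 cm²) × 4.63 m/s = 8.86 m/s.
The pipe is horizontal, so Bernoulli reduces to P₁ + ½ρv₁² = P₂ + ½ρv₂².
P₂ = P₁ − ½ρ(v₂² − v₁²) = 462000 − ½·1000·(8.86² − 4.63²) = 462000 − 28600 = 433000 Pa.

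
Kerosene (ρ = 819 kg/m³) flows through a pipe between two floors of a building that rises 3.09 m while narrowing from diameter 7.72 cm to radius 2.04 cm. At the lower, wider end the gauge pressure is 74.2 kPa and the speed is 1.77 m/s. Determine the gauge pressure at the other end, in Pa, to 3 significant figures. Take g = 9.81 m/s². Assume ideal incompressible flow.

Mass conservation (A₁v₁ = A₂v₂) gives v₂ = 1.77 × 46.8/13.1 = 6.34 m/s.
Bernoulli: P₁ + ½ρv₁² + ρg h₁ = P₂ + ½ρv₂² + ρg h₂, so P₂ = P₁ + ½ρ(v₁² − v₂²) − ρg(h₂ − h₁).
P₂ = 74200 + ½·819·(1.77² − 6.34²) − 819·9.81·(+3.09) = 74200 + (-15200) − (24800) = 34200 Pa.

P₂ ≈ 34200 Pa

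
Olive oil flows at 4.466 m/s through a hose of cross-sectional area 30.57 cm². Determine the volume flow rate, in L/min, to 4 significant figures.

Q = 819.2 L/min

Q = A·v = 0.003057 m² × 4.466 m/s = 0.01365 m³/s.
Converting: 0.01365 m³/s × 60000 = 819.2 L/min.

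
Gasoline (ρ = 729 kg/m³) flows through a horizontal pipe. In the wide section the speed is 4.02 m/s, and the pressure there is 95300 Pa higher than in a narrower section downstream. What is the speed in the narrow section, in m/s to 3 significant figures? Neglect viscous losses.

v₂ = 16.7 m/s

Along the level pipe P + ½ρv² is conserved, hence v₂² = v₁² + 2(P₁ − P₂)/ρ.
v₂ = √(4.02² + 2·95300/729) = √(16.2 + 261) = 16.7 m/s.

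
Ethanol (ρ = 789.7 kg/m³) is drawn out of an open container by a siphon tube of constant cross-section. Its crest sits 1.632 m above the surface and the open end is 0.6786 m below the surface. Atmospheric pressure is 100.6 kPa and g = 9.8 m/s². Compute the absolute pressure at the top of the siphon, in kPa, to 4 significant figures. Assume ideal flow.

From the surface to the outlet (both open to atmosphere, surface at rest): v = √(2g·h_out) = √(2·9.8·0.6786) = 3.647 m/s.
With constant cross-section the crest speed equals v; applying Bernoulli from the surface up to the crest, P_top = P_atm − ½ρv² − ρg·h_top.
P_top = 100600 − ½·789.7·3.647² − 789.7·9.8·1.632 = 82720 Pa.

P_top ≈ 82.72 kPa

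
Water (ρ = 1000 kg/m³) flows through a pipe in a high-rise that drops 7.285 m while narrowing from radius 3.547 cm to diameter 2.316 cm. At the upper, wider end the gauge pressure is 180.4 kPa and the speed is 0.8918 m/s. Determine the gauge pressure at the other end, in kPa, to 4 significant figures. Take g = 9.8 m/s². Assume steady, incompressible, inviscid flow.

The volume flow rate is constant, so v₂ = (A₁/A₂)v₁ = (39.53/4.213)·0.8918 = 8.367 m/s.
Applying Bernoulli between the two ends and solving for P₂: P₂ = P₁ + ½ρ(v₁² − v₂²) − ρgΔh.
P₂ = 180400 + ½·1000·(0.8918² − 8.367²) − 1000·9.8·(−7.285) = 180400 + (-34610) − (-71390) = 217200 Pa.

P₂ ≈ 217.2 kPa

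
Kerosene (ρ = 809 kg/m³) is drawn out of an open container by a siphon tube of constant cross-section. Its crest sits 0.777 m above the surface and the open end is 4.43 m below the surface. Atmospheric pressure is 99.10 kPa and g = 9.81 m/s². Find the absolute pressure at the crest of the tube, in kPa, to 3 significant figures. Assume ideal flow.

The outlet speed comes from Torricelli: v = √(2g·4.43) = 9.32 m/s.
With constant cross-section the crest speed equals v; applying Bernoulli from the surface up to the crest, P_top = P_atm − ½ρv² − ρg·h_top.
P_top = 99100 − ½·809·9.32² − 809·9.81·0.777 = 57800 Pa.

P_top ≈ 57.8 kPa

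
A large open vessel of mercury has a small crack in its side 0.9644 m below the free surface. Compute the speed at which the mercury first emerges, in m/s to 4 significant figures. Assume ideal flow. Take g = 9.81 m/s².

4.350 m/s

With the surface at rest and both surface and jet at atmospheric pressure, Bernoulli gives ρg h = ½ρv², so v = √(2gh) = √(2·9.81·0.9644) = 4.350 m/s.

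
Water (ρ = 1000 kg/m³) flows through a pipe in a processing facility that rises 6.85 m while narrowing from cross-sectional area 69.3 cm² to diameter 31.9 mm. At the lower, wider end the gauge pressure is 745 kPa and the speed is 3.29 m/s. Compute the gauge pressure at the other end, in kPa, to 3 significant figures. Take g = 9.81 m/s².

Mass conservation (A₁v₁ = A₂v₂) gives v₂ = 3.29 × 69.3/7.99 = 28.5 m/s.
Applying Bernoulli between the two ends and solving for P₂: P₂ = P₁ + ½ρ(v₁² − v₂²) − ρgΔh.
P₂ = 745000 + ½·1000·(3.29² − 28.5²) − 1000·9.81·(+6.85) = 745000 + (-401000) − (67200) = 276000 Pa.

P₂ ≈ 276 kPa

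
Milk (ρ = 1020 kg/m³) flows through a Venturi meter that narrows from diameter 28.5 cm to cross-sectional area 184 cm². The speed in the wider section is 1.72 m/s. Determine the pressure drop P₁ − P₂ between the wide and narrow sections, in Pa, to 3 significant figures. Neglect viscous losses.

ΔP ≈ 16600 Pa

The volume flow rate is constant, so v₂ = (A₁/A₂)v₁ = (638/184)·1.72 = 5.96 m/s.
The pipe is horizontal, so Bernoulli reduces to P₁ + ½ρv₁² = P₂ + ½ρv₂².
P₁ − P₂ = ½·1020·(5.96² − 1.72²) = ½·1020·32.6 = 16600 Pa.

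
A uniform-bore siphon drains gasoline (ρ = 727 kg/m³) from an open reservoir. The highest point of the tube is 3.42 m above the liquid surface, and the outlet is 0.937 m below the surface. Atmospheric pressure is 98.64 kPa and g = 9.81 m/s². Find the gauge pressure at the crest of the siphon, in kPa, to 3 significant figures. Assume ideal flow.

Bernoulli surface→outlet gives ½v² = g·h_out, so v = √(2·9.81·0.937) = 4.29 m/s.
Continuity keeps v the same throughout the tube; from surface to crest, P_atm + 0 = P_top + ½ρv² + ρg·h_top.
P_top = 98640 − ½·727·4.29² − 727·9.81·3.42 = 67600 Pa. So P_gauge = P_top − P_atm = -31100 Pa.

-31.1 kPa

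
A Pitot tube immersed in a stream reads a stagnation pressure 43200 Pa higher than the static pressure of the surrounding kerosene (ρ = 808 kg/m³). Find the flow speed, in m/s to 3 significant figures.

The dynamic pressure equals the rise in static pressure at the stagnation point: ΔP = ½ρv².
v = √(2ΔP/ρ) = √(2·43200/808) = 10.3 m/s.

v ≈ 10.3 m/s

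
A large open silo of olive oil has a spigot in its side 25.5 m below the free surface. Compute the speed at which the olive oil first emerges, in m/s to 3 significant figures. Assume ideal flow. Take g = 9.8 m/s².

v ≈ 22.4 m/s

The surface is effectively still and both ends are open, so ½v² = gh and v = √(2·9.8·25.5) = 22.4 m/s.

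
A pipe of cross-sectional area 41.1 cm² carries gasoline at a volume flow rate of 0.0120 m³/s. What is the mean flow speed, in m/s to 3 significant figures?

Q = 0.0120 m³/s = 0.0120 m³/s.
v = Q/A = 0.0120 / 0.00411 = 2.92 m/s.

2.92 m/s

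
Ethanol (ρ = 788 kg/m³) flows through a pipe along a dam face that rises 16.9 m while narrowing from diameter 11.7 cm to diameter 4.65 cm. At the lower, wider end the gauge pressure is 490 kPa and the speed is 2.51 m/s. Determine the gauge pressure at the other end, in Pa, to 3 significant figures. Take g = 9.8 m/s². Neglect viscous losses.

P₂ ≈ 262000 Pa

The volume flow rate is constant, so v₂ = (A₁/A₂)v₁ = (108/17.0)·2.51 = 15.9 m/s.
Energy conservation along the streamline gives P₂ = P₁ − ½ρ(v₂² − v₁²) − ρg(h₂ − h₁).
P₂ = 490000 + ½·788·(2.51² − 15.9²) − 788·9.8·(+16.9) = 490000 + (-97000) − (131000) = 262000 Pa.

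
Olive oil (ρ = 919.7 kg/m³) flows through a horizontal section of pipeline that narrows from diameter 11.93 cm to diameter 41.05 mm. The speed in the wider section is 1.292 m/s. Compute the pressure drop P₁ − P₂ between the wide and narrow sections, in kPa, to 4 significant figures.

ΔP ≈ 53.99 kPa

By continuity, v₂ = v₁·A₁/A₂ = 1.292·(111.8/13.23) = 10.91 m/s.
With no height change, Bernoulli's equation is P₁ + ½ρv₁² = P₂ + ½ρv₂².
P₁ − P₂ = ½·919.7·(10.91² − 1.292²) = ½·919.7·117.4 = 53990 Pa.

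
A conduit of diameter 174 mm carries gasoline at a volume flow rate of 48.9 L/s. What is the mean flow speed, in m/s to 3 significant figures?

Q = 48.9 L/s = 0.0489 m³/s.
v = Q/A = 0.0489 / 0.0238 = 2.06 m/s.

v ≈ 2.06 m/s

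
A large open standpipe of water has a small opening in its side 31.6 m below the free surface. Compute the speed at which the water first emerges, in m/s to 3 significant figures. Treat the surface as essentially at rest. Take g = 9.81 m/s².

The surface is effectively still and both ends are open, so ½v² = gh and v = √(2·9.81·31.6) = 24.9 m/s.

24.9 m/s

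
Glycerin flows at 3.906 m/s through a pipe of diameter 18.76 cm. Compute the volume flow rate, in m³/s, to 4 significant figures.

Q = 0.1080 m³/s

Q = A·v = 0.02764 m² × 3.906 m/s = 0.1080 m³/s.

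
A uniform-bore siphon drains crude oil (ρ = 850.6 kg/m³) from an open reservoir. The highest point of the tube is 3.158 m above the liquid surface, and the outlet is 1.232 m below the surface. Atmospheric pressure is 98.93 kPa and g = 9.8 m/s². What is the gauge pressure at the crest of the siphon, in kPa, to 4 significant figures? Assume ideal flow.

P_gauge ≈ -36.59 kPa

The outlet speed comes from Torricelli: v = √(2g·1.232) = 4.914 m/s.
Continuity keeps v the same throughout the tube; from surface to crest, P_atm + 0 = P_top + ½ρv² + ρg·h_top.
P_top = 98930 − ½·850.6·4.914² − 850.6·9.8·3.158 = 62340 Pa. So P_gauge = P_top − P_atm = -36590 Pa.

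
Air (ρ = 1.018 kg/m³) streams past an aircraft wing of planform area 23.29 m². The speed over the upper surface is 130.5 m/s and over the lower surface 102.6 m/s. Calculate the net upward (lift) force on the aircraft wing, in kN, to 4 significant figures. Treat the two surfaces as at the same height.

The faster flow above has the lower pressure; Bernoulli (same height) gives ΔP = ½ρ(v_up² − v_low²).
ΔP = ½·1.018·(130.5² − 102.6²) = 3310 Pa.
Lift = ΔP · A = 3310 × 23.29 = 77100 N.

77.10 kN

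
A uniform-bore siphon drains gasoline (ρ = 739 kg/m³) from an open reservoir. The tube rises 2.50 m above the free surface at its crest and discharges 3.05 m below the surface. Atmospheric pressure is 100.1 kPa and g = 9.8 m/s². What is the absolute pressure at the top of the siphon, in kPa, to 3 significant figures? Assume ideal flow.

P_top ≈ 59.9 kPa

The outlet speed comes from Torricelli: v = √(2g·3.05) = 7.73 m/s.
Continuity keeps v the same throughout the tube; from surface to crest, P_atm + 0 = P_top + ½ρv² + ρg·h_top.
P_top = 100100 − ½·739·7.73² − 739·9.8·2.50 = 59900 Pa.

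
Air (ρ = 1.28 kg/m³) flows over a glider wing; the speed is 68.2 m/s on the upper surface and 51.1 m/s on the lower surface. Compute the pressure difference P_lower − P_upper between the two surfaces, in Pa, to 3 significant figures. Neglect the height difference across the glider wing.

ΔP ≈ 1310 Pa

Bernoulli (same height): P_lower − P_upper = ½ρ(v_upper² − v_lower²).
ΔP = ½·1.28·(68.2² − 51.1²) = 1310 Pa.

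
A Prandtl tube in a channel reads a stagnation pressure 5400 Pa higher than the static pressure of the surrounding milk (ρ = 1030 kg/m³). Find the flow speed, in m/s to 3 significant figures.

Bernoulli between the free stream and the stagnation point: ½ρv² = P_stag − P_static.
v = √(2ΔP/ρ) = √(2·5400/1030) = 3.24 m/s.

3.24 m/s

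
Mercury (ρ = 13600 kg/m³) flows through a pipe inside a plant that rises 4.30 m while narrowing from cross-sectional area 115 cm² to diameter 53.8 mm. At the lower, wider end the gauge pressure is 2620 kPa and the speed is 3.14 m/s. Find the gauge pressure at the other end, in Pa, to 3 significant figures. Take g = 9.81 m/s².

By continuity, v₂ = v₁·A₁/A₂ = 3.14·(115/22.7) = 15.9 m/s.
Bernoulli: P₁ + ½ρv₁² + ρg h₁ = P₂ + ½ρv₂² + ρg h₂, so P₂ = P₁ + ½ρ(v₁² − v₂²) − ρg(h₂ − h₁).
P₂ = 2620000 + ½·13600·(3.14² − 15.9²) − 13600·9.81·(+4.30) = 2620000 + (-1650000) − (574000) = 398000 Pa.

P₂ ≈ 398000 Pa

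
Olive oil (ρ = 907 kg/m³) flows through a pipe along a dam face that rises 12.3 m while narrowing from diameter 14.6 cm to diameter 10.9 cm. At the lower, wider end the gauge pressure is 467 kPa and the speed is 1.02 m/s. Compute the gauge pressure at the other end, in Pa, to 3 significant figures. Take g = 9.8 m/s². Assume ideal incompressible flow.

P₂ ≈ 357000 Pa

Continuity gives A₁v₁ = A₂v₂, so v₂ = (167 cm²)/(93.3 cm²) × 1.02 m/s = 1.83 m/s.
Bernoulli: P₁ + ½ρv₁² + ρg h₁ = P₂ + ½ρv₂² + ρg h₂, so P₂ = P₁ + ½ρ(v₁² − v₂²) − ρg(h₂ − h₁).
P₂ = 467000 + ½·907·(1.02² − 1.83²) − 907·9.8·(+12.3) = 467000 + (-1050) − (109000) = 357000 Pa.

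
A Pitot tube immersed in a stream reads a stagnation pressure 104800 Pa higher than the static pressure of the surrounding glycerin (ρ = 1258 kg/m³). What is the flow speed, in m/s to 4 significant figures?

v ≈ 12.91 m/s

The dynamic pressure equals the rise in static pressure at the stagnation point: ΔP = ½ρv².
v = √(2ΔP/ρ) = √(2·104800/1258) = 12.91 m/s.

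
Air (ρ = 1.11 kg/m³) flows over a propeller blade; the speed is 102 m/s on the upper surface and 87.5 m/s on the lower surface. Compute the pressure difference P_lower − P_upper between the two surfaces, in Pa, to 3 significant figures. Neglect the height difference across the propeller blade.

ΔP = 1530 Pa

Bernoulli (same height): P_lower − P_upper = ½ρ(v_upper² − v_lower²).
ΔP = ½·1.11·(102² − 87.5²) = 1530 Pa.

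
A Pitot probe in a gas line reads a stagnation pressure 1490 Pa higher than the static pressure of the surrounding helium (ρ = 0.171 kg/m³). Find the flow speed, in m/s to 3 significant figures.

v = 132 m/s

At the stagnation point the flow is brought to rest, so Bernoulli gives P_stag − P_static = ½ρv².
v = √(2ΔP/ρ) = √(2·1490/0.171) = 132 m/s.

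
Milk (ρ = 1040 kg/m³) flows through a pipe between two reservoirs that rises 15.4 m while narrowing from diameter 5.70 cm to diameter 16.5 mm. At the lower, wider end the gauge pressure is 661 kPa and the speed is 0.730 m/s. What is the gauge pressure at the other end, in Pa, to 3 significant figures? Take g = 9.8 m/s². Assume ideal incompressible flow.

P₂ ≈ 465000 Pa

Continuity gives A₁v₁ = A₂v₂, so v₂ = (25.5 cm²)/(2.14 cm²) × 0.730 m/s = 8.71 m/s.
Applying Bernoulli between the two ends and solving for P₂: P₂ = P₁ + ½ρ(v₁² − v₂²) − ρgΔh.
P₂ = 661000 + ½·1040·(0.730² − 8.71²) − 1040·9.8·(+15.4) = 661000 + (-39200) − (157000) = 465000 Pa.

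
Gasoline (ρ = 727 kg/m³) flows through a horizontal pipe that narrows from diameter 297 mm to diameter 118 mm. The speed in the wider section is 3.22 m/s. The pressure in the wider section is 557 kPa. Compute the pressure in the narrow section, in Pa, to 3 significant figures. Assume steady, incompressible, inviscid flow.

P₂ ≈ 410000 Pa

Mass conservation (A₁v₁ = A₂v₂) gives v₂ = 3.22 × 693/109 = 20.4 m/s.
The pipe is horizontal, so Bernoulli reduces to P₁ + ½ρv₁² = P₂ + ½ρv₂².
P₂ = P₁ − ½ρ(v₂² − v₁²) = 557000 − ½·727·(20.4² − 3.22²) = 557000 − 147000 = 410000 Pa.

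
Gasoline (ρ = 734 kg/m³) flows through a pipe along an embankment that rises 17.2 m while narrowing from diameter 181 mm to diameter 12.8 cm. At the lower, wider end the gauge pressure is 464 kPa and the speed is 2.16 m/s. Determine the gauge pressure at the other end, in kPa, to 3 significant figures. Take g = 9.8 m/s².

By continuity, v₂ = v₁·A₁/A₂ = 2.16·(257/129) = 4.32 m/s.
Applying Bernoulli between the two ends and solving for P₂: P₂ = P₁ + ½ρ(v₁² − v₂²) − ρgΔh.
P₂ = 464000 + ½·734·(2.16² − 4.32²) − 734·9.8·(+17.2) = 464000 + (-5130) − (124000) = 335000 Pa.

P₂ ≈ 335 kPa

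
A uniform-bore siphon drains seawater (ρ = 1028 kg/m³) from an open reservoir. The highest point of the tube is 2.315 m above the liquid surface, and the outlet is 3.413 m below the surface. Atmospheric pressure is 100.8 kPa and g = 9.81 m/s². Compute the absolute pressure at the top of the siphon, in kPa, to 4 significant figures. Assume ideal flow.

P_top ≈ 43.03 kPa

Bernoulli surface→outlet gives ½v² = g·h_out, so v = √(2·9.81·3.413) = 8.183 m/s.
The bore is uniform, so the speed at the crest is the same v. Bernoulli surface→crest: P_atm = P_top + ½ρv² + ρg·h_top.
P_top = 100800 − ½·1028·8.183² − 1028·9.81·2.315 = 43030 Pa.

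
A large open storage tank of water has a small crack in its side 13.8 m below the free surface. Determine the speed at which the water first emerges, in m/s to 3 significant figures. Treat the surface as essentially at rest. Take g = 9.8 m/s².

With the surface at rest and both surface and jet at atmospheric pressure, Bernoulli gives ρg h = ½ρv², so v = √(2gh) = √(2·9.8·13.8) = 16.4 m/s.

v = 16.4 m/s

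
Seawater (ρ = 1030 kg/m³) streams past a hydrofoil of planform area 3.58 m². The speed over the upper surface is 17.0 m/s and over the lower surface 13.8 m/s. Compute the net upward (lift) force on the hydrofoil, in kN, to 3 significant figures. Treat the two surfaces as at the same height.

F ≈ 182 kN

With equal heights on the two surfaces, Bernoulli gives P_lower − P_upper = ½ρ(v_upper² − v_lower²).
ΔP = ½·1030·(17.0² − 13.8²) = 50800 Pa.
Lift = ΔP · A = 50800 × 3.58 = 182000 N.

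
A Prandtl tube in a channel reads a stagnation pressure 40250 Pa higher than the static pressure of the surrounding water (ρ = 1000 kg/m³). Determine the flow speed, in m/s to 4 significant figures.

The dynamic pressure equals the rise in static pressure at the stagnation point: ΔP = ½ρv².
v = √(2ΔP/ρ) = √(2·40250/1000) = 8.972 m/s.

8.972 m/s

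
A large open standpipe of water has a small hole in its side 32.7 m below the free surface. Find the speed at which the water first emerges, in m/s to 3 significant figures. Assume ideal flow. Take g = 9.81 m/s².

v ≈ 25.3 m/s

The surface is effectively still and both ends are open, so ½v² = gh and v = √(2·9.81·32.7) = 25.3 m/s.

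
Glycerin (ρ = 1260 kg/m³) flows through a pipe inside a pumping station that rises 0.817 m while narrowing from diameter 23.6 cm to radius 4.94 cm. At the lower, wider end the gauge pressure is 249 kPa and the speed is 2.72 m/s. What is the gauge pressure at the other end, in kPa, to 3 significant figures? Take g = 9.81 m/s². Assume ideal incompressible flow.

P₂ = 91.8 kPa

By continuity, v₂ = v₁·A₁/A₂ = 2.72·(437/76.7) = 15.5 m/s.
Energy conservation along the streamline gives P₂ = P₁ − ½ρ(v₂² − v₁²) − ρg(h₂ − h₁).
P₂ = 249000 + ½·1260·(2.72² − 15.5²) − 1260·9.81·(+0.817) = 249000 + (-147000) − (10100) = 91800 Pa.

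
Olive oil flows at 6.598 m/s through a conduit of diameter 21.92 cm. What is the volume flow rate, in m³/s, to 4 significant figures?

Q = A·v = 0.03774 m² × 6.598 m/s = 0.2490 m³/s.

Q ≈ 0.2490 m³/s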